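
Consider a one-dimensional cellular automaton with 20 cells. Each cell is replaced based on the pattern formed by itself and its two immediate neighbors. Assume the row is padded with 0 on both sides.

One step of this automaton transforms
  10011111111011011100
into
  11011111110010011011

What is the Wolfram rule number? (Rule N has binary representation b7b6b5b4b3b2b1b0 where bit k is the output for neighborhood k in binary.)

157

position 4: 111 → 1  (bit 7 = 1)
position 10: 110 → 0  (bit 6 = 0)
position 11: 101 → 0  (bit 5 = 0)
position 1: 100 → 1  (bit 4 = 1)
position 3: 011 → 1  (bit 3 = 1)
position 0: 010 → 1  (bit 2 = 1)
position 2: 001 → 0  (bit 1 = 0)
position 19: 000 → 1  (bit 0 = 1)
bits b7..b0 = 10011101 = 157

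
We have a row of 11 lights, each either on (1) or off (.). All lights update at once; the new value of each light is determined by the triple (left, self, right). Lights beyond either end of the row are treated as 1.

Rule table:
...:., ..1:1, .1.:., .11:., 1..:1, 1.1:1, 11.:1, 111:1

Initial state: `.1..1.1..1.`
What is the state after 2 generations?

generation 1: 1.11.1.11.1
generation 2: 11.11.1.11.

11.11.1.11.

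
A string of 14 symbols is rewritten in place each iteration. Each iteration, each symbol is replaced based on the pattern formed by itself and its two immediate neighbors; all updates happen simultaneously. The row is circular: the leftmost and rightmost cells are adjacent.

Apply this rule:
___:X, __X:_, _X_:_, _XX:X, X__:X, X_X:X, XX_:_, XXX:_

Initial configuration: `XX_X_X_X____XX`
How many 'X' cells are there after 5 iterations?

7

iteration 1: __X_X_X_XXX_X_
iteration 2: X__X_X_XX__X_X
iteration 3: _X__X_XX_X__XX
iteration 4: X_X__XX_X_X_X_
iteration 5: _X_X_X_X_X_X_X
count of X: 7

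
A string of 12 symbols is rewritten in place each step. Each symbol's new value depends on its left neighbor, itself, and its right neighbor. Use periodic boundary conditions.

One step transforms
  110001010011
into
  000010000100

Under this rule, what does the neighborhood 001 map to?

At position 4 the neighborhood is 001; the next row has 1 there.

1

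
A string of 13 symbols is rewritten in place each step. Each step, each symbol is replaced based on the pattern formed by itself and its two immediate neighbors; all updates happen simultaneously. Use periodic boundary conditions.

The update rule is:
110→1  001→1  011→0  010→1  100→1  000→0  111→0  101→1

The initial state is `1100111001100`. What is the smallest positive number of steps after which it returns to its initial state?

26

0111001110111
1001110011001
1110011101110
0011100110011
1100111011101
0111001100110
1001110111011
1110011001100
0011101110111
1100110011001
0111011101110
1001100110011
1110111011100
0011001100111
1101110111001
0110011001110
1011101110011
1100110011100
0111011100111
1001100111001
1110111001110
0011001110011
1101110011101
0110011100110
1011100111011
1100111001100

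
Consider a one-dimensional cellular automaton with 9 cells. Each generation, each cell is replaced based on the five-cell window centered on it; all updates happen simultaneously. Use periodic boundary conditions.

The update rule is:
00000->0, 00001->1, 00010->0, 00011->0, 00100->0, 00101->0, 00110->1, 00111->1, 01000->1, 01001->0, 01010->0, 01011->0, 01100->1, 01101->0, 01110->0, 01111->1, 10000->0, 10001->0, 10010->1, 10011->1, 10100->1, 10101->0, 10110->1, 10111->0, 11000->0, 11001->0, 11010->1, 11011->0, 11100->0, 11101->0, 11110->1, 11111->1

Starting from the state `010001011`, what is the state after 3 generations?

111000010
000001000
000100100

000100100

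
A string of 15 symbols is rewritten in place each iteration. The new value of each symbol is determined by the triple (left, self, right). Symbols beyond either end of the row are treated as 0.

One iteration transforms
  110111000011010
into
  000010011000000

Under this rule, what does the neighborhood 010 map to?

At position 13 the neighborhood is 010; the next row has 0 there.

0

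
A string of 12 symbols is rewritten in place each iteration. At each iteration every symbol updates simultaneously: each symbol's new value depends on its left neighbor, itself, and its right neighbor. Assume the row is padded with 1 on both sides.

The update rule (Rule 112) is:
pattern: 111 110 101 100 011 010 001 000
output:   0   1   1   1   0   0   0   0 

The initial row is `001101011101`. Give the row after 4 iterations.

100110100110
110011010011
011001101000
101100110100

101100110100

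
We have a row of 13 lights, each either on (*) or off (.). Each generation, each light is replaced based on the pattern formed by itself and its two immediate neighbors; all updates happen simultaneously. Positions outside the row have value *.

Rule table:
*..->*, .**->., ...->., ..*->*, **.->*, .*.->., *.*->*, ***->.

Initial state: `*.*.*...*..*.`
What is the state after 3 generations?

*.**.*.*.*.**

**.*.*.*.**.*
.**.*.*.*.**.
*.**.*.*.*.**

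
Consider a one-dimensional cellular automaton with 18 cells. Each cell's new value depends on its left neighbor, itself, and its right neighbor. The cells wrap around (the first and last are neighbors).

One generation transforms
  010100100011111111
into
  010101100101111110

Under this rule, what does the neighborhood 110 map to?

0

At position 17 the neighborhood is 110; the next row has 0 there.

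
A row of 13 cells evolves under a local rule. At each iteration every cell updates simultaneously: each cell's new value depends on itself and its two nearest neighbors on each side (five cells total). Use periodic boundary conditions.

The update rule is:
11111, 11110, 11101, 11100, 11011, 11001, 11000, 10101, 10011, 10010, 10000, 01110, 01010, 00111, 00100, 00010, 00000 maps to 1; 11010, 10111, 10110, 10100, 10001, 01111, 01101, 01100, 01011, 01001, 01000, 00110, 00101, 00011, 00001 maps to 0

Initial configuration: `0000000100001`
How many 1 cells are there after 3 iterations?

9

0111101101011
1001110001000
1011111011001
count of 1: 9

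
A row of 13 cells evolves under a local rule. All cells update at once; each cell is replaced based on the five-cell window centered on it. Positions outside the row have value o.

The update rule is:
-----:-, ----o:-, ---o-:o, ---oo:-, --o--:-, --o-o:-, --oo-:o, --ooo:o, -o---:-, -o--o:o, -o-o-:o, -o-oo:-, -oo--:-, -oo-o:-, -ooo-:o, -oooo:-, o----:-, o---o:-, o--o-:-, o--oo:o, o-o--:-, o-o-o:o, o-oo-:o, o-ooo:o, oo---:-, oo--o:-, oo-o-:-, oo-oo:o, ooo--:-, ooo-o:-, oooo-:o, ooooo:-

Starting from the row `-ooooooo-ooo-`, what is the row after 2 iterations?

o----o--oo-oo

oo----o-ooo-o
o----o--oo-oo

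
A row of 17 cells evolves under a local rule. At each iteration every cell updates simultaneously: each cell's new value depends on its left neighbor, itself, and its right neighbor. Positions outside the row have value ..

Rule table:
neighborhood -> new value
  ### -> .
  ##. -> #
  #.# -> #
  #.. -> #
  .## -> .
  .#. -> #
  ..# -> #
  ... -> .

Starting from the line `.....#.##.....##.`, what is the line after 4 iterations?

iteration 1: ....###.##...#.##
iteration 2: ...#..##.##.###.#
iteration 3: ..####.##.##..###
iteration 4: .#...##.##.###..#

.#...##.##.###..#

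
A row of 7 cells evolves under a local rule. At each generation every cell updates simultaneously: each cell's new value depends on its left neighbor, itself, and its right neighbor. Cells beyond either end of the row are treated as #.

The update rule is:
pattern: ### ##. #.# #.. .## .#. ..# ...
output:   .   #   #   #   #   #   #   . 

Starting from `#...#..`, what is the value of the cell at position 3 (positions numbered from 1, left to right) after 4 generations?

#

##.####
.###...
##.##.#
.######
position 3 holds #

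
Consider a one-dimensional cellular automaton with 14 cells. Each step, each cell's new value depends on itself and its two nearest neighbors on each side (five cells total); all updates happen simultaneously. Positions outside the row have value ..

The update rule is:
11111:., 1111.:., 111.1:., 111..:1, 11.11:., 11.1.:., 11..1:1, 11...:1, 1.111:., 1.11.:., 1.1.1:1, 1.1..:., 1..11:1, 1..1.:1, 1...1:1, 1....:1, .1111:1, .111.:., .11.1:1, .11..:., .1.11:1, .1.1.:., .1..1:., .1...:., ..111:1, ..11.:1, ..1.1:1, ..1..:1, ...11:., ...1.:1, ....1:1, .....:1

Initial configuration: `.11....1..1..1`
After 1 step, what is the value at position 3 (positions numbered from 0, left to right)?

1

.1.11111.11.11
position 3 holds 1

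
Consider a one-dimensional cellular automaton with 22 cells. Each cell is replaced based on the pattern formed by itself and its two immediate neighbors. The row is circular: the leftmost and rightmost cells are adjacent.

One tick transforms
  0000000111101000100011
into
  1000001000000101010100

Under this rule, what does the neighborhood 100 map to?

1

At position 0 the neighborhood is 100; the next row has 1 there.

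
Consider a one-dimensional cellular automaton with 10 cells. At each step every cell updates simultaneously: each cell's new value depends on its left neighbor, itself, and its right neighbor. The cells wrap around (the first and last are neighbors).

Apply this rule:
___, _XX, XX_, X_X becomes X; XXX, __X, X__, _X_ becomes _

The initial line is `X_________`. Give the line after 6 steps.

X_________

__XXXXXXX_
X_X_____X_
_X__XXX__X
X___X_X___
__X__X__X_
X_________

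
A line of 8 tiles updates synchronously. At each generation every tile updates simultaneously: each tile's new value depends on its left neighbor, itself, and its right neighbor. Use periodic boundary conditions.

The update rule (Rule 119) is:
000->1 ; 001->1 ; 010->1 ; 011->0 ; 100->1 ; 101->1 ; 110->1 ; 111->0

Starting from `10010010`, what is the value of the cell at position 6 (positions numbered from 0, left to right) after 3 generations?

11111111
00000000
11111111
position 6 holds 1

1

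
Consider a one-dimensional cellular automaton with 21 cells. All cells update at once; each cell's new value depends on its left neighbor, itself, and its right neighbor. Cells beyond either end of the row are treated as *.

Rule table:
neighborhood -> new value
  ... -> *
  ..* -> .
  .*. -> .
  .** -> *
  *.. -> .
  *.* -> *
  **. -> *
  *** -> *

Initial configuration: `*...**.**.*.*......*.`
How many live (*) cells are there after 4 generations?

*.*.******.*..****..*
**.********...****..*
***********.*.****..*
************.*****..*
count of *: 18

18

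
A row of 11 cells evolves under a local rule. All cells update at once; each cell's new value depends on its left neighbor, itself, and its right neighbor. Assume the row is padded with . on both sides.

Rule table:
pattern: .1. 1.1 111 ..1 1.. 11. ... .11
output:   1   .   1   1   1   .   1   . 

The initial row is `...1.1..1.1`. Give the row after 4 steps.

111.1.11.1.

1111.1111.1
.11...11..1
1..111..111
111.1.11.1.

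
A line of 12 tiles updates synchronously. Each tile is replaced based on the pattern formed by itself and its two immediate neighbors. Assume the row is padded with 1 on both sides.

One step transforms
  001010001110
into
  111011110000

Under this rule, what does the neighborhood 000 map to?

At position 6 the neighborhood is 000; the next row has 1 there.

1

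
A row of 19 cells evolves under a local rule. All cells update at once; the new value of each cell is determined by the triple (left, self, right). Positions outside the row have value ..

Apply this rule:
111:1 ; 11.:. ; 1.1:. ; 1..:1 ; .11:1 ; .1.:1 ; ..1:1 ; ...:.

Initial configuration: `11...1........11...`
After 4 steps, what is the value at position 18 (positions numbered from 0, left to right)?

1.1.111......11.1..
1.1.11.1....11..11.
1.1.1..11..11.111.1
1.1.1111.111..11..1
position 18 holds 1

1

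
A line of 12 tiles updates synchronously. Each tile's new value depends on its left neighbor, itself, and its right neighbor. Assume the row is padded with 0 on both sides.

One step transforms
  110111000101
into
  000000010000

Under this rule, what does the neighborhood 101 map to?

At position 2 the neighborhood is 101; the next row has 0 there.

0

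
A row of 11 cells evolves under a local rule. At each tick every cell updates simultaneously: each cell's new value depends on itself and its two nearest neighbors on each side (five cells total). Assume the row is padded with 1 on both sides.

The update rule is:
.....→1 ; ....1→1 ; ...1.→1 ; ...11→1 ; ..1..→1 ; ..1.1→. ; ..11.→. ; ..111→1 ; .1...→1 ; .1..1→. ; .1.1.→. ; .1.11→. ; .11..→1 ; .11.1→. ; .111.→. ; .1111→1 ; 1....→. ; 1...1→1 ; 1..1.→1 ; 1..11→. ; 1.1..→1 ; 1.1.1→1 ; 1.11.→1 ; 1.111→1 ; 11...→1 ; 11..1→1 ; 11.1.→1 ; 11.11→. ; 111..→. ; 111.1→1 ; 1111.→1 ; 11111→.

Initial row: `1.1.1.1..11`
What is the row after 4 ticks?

111.1.1..11
.1111.1..11
.111111..11
.11..1.1.11

.11..1.1.11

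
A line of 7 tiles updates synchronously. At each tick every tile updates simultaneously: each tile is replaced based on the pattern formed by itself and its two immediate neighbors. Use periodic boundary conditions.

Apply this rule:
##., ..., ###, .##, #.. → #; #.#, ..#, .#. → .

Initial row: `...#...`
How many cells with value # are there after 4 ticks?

##..###
###.###
###.###  (fixed point — unchanged through tick 4)
count of #: 6

6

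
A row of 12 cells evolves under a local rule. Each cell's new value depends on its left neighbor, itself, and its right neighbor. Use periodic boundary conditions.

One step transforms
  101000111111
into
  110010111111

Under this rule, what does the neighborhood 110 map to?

1

At position 0 the neighborhood is 110; the next row has 1 there.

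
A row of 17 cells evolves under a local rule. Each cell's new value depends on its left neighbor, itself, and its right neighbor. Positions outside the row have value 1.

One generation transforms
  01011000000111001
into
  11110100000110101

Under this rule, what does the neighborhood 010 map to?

At position 1 the neighborhood is 010; the next row has 1 there.

1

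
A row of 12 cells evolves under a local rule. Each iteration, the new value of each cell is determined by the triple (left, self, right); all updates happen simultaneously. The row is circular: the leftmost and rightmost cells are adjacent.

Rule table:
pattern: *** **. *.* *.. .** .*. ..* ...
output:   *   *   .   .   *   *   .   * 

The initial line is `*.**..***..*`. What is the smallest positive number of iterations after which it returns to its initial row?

iteration 1: *.**..***..*

1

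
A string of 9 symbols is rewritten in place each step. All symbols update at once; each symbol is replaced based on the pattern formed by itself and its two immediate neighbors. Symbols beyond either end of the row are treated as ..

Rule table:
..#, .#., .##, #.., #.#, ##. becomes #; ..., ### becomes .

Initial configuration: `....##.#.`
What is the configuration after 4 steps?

...######
..##....#
.####..##
##..#####

##..#####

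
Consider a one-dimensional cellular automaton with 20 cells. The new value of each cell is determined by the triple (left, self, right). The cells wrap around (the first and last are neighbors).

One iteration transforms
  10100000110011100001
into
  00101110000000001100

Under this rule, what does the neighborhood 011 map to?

At position 8 the neighborhood is 011; the next row has 0 there.

0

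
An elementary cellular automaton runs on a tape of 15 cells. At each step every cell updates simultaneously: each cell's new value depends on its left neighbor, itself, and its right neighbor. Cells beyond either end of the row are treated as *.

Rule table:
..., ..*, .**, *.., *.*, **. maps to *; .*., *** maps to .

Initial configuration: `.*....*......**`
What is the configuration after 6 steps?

*.****.*******.
***..***.....**
..****.*******.
***..***.....**  (repeats step 2; period 2)
step 6: ***..***.....**

***..***.....**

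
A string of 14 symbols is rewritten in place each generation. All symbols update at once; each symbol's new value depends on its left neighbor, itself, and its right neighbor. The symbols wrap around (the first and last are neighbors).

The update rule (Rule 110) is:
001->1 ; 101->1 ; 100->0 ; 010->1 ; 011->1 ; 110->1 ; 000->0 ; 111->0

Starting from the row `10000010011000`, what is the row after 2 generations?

10001111101011

10000110111001
10001111101011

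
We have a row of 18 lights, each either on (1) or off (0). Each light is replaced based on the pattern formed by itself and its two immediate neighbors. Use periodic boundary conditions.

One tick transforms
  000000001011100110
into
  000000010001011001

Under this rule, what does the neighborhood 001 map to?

1

At position 7 the neighborhood is 001; the next row has 1 there.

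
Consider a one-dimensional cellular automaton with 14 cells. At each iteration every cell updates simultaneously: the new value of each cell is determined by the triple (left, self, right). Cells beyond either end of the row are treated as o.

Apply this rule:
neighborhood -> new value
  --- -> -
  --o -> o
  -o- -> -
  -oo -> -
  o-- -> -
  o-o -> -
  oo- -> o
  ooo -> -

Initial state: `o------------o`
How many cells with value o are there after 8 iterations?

o-----------o-
o----------o--
o---------o--o
o--------o--o-
o-------o--o--
o------o--o--o
o-----o--o--o-
o----o--o--o--
count of o: 4

4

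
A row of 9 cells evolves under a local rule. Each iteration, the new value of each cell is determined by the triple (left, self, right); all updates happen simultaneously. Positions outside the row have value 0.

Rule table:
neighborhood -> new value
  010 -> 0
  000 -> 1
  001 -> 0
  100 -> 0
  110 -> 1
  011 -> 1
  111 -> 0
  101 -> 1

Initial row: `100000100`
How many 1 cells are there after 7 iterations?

6

001110001
101010100
010101001
001010000
100100111
000000101
111110010
count of 1: 6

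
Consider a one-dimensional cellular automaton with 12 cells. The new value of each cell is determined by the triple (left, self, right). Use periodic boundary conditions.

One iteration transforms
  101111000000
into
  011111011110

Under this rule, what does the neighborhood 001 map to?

0

At position 11 the neighborhood is 001; the next row has 0 there.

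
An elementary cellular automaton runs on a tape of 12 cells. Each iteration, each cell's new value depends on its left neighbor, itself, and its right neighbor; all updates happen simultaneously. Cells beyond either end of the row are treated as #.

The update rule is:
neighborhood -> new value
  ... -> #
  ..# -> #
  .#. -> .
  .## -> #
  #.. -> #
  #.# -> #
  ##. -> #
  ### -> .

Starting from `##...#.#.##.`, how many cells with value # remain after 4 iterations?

2

.####.#.####
##..##.##...
.###########
##..........
count of #: 2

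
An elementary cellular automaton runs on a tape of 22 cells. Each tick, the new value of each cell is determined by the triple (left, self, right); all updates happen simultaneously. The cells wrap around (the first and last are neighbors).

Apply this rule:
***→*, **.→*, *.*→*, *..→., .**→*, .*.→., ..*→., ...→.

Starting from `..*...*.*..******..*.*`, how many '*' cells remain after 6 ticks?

6

tick 1: .......*...******...*.
tick 2: ...........******.....
tick 3: ...........******.....  (fixed point — unchanged through tick 6)
count of *: 6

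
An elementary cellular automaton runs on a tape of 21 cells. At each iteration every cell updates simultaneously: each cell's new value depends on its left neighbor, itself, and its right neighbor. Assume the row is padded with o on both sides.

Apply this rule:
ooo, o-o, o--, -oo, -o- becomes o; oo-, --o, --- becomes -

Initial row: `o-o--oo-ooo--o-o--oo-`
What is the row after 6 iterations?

ooooo-oooooo-oooooooo

-ooo-o-ooo-o-oooo-o-o
ooo-ooooo-oooooo-oooo
oo-ooooo-oooooo-ooooo
o-ooooo-oooooo-oooooo
-ooooo-oooooo-ooooooo
ooooo-oooooo-oooooooo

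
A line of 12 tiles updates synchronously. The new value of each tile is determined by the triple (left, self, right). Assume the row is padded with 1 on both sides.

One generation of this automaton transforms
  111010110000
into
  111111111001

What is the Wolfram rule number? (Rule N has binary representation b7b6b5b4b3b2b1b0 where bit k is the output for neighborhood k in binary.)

position 0: 111 → 1  (bit 7 = 1)
position 2: 110 → 1  (bit 6 = 1)
position 3: 101 → 1  (bit 5 = 1)
position 8: 100 → 1  (bit 4 = 1)
position 6: 011 → 1  (bit 3 = 1)
position 4: 010 → 1  (bit 2 = 1)
position 11: 001 → 1  (bit 1 = 1)
position 9: 000 → 0  (bit 0 = 0)
bits b7..b0 = 11111110 = 254

254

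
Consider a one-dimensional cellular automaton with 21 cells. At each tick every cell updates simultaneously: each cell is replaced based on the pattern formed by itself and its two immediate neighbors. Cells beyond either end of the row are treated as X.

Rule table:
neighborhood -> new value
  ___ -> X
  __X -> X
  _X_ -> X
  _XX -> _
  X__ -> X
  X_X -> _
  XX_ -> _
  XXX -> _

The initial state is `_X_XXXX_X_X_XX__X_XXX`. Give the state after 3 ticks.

_X______X_X___XXX____
_XXXXXXXX_XXXX___XXXX
______________XXX____

______________XXX____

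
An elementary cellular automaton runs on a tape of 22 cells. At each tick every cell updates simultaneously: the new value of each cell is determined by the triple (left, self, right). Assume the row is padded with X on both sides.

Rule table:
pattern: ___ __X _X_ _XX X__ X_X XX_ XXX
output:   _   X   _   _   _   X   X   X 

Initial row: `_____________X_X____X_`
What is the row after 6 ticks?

_______X_X____X_X_X_X_

____________X_X____X_X
___________X_X____X_X_
__________X_X____X_X_X
_________X_X____X_X_X_
________X_X____X_X_X_X
_______X_X____X_X_X_X_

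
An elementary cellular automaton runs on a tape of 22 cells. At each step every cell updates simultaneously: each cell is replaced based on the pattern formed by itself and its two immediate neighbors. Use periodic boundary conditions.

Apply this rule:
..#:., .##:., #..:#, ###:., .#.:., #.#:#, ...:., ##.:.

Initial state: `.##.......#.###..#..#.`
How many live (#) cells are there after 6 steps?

...#.......#...#..#..#
#...#.......#...#..#..
.#...#.......#...#..#.
..#...#.......#...#..#
#..#...#.......#...#..
.#..#...#.......#...#.
count of #: 5

5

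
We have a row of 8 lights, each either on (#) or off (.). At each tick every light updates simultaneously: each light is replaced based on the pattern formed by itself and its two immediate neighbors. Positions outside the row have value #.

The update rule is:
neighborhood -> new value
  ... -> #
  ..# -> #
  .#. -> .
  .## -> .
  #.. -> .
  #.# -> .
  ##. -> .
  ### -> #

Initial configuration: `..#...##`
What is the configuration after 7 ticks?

.#..##.#
...#....
.##..###
....#.##
.###...#
..#..##.
.#..#...

.#..#...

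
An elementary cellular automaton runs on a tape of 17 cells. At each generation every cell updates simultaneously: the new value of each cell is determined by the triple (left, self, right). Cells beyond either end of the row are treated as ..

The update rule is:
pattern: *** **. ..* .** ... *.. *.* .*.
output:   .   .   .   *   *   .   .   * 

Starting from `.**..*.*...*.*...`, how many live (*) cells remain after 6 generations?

8

.*...*.*.*.*.*.**
.*.*.*.*.*.*.*.*.
.*.*.*.*.*.*.*.*.  (fixed point — unchanged through generation 6)
count of *: 8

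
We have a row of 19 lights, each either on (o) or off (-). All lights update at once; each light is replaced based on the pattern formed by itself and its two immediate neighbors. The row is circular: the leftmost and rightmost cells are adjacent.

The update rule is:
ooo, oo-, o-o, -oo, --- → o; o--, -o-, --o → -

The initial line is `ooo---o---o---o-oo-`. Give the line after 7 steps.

oooooooo-o-oooooooo

step 1: ooo-o---o---o--oooo
step 2: oooo--o---o----oooo
step 3: oooo----o---oo-oooo
step 4: oooo-oo---o-ooooooo
step 5: ooooooo-o--oooooooo
step 6: oooooooo---oooooooo
step 7: oooooooo-o-oooooooo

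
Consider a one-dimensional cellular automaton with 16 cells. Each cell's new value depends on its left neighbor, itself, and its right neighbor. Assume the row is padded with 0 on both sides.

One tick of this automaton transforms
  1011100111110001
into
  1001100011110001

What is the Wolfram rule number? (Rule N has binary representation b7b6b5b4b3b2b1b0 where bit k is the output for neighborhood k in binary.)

position 3: 111 → 1  (bit 7 = 1)
position 4: 110 → 1  (bit 6 = 1)
position 1: 101 → 0  (bit 5 = 0)
position 5: 100 → 0  (bit 4 = 0)
position 2: 011 → 0  (bit 3 = 0)
position 0: 010 → 1  (bit 2 = 1)
position 6: 001 → 0  (bit 1 = 0)
position 13: 000 → 0  (bit 0 = 0)
bits b7..b0 = 11000100 = 196

196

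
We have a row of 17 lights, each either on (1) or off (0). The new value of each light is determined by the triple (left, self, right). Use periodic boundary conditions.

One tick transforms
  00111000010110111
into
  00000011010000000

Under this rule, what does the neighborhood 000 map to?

1

At position 6 the neighborhood is 000; the next row has 1 there.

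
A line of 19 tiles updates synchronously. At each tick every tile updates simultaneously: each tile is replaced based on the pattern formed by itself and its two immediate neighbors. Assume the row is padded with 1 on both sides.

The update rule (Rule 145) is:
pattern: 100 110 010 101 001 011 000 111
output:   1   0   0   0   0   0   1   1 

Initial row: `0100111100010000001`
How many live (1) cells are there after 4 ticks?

9

tick 1: 0010011011001111100
tick 2: 1001000000100111010
tick 3: 0100111110010010000
tick 4: 0010011101001001110
count of 1: 9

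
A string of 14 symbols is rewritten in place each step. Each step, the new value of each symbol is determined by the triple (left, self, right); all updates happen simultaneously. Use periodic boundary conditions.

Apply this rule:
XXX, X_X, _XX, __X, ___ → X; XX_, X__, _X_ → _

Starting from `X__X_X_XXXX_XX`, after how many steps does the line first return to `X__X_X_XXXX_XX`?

14

__X_X_XXXX_XXX
_X_X_XXXX_XXX_
X_X_XXXX_XXX__
_X_XXXX_XXX__X
X_XXXX_XXX__X_
_XXXX_XXX__X_X
XXXX_XXX__X_X_
XXX_XXX__X_X_X
XX_XXX__X_X_XX
X_XXX__X_X_XXX
_XXX__X_X_XXXX
XXX__X_X_XXXX_
XX__X_X_XXXX_X
X__X_X_XXXX_XX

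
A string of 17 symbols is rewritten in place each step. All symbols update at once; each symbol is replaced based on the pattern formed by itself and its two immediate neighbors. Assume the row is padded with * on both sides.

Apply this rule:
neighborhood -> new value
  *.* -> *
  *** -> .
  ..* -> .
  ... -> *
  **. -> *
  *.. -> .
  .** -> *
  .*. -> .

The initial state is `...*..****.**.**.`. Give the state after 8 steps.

.*....*..********
*..**....*.......
*..**.**...*****.
*..*****.*.*...**
*..*...**.*..*.*.
*....*.***....*.*
*.**..**.*.**..**
****..***.***..*.

****..***.***..*.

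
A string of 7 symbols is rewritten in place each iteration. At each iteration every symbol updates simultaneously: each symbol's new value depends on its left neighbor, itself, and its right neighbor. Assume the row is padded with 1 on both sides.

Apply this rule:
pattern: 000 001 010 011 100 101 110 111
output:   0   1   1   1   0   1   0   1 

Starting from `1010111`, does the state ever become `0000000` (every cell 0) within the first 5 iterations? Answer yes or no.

0111111
1111111
1111111  (fixed point — unchanged through iteration 5)
iteration 5 is 1111111, still not uniform 0

no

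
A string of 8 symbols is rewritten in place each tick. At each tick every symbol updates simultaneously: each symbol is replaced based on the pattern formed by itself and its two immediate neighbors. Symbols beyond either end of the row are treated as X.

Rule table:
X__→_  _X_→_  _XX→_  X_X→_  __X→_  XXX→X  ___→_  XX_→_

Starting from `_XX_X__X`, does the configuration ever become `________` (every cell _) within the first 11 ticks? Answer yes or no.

yes

________
all cells are _ at tick 1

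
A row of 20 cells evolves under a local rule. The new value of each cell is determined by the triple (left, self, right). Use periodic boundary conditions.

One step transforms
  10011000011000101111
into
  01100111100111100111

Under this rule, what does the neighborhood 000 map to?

1

At position 6 the neighborhood is 000; the next row has 1 there.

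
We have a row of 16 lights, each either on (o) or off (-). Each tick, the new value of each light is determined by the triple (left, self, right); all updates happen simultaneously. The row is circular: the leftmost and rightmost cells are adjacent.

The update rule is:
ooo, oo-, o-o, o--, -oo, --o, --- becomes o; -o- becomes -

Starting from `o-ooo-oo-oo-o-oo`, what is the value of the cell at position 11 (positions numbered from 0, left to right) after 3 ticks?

o

oooooooooooo-ooo
oooooooooooooooo
oooooooooooooooo
position 11 holds o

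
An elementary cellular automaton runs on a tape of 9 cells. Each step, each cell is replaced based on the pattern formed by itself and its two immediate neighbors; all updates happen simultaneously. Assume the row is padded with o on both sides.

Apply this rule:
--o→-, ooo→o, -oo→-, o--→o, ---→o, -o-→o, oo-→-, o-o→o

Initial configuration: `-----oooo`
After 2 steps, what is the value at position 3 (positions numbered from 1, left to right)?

o

oooo--ooo
ooo-o--oo
position 3 holds o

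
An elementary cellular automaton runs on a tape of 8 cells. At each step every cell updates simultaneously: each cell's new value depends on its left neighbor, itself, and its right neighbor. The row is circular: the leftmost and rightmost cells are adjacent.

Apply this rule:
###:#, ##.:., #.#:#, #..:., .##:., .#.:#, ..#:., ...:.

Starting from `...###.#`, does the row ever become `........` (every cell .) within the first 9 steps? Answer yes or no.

yes

....#.##
....##..
........
all cells are . at step 3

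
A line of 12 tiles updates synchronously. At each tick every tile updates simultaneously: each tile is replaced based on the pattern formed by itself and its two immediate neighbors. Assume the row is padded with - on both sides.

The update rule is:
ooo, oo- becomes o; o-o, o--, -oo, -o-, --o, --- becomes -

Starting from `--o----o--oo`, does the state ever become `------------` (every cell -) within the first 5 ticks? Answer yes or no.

yes

-----------o
------------
all cells are - at tick 2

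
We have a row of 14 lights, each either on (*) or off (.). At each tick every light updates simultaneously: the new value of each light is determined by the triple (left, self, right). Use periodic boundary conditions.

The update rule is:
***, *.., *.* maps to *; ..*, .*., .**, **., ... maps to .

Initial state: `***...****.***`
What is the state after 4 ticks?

..*.*.*....*.*

**.*...**.*.**
*.*.*....*.*.*
.*.*.*....*.*.
..*.*.*....*.*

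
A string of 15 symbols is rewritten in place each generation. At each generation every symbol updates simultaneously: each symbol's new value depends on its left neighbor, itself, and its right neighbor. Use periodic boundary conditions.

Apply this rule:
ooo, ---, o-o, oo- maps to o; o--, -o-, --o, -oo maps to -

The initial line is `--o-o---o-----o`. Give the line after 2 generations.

oo------o--oo-o

---o--o---ooo--
oo------o--oo-o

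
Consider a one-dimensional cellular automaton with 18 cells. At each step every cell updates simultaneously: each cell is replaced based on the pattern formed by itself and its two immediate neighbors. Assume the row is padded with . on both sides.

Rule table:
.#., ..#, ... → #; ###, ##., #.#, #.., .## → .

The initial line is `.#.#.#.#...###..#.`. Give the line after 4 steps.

.....#.#.....###..

##.#.#.#.##....##.
...#.#.#....###...
####.#.#.###....##
.....#.#.....###..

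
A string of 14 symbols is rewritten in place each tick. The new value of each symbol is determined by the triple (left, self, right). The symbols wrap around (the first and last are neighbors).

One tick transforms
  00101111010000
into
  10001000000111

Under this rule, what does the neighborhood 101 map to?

0

At position 3 the neighborhood is 101; the next row has 0 there.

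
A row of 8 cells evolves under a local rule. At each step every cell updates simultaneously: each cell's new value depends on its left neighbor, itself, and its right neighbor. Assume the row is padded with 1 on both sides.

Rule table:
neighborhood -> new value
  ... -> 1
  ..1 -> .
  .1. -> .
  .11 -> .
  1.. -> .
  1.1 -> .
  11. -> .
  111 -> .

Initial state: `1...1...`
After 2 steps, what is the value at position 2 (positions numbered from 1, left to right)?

.

step 1: ..1...1.
step 2: ....1...
position 2 holds .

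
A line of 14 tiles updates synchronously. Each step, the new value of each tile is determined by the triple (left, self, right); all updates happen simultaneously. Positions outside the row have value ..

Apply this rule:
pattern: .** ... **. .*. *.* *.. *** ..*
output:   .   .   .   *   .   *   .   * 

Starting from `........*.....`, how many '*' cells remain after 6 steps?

.......***....
......*...*...
.....***.***..
....*.......*.
...***.....***
..*...*...*...
count of *: 3

3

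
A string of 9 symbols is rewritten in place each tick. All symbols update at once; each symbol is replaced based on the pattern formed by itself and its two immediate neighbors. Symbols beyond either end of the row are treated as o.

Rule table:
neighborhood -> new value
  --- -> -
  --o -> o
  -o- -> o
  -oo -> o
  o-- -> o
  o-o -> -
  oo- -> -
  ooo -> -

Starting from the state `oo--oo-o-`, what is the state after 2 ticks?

ooo--ooo-

tick 1: --ooo--o-
tick 2: ooo--ooo-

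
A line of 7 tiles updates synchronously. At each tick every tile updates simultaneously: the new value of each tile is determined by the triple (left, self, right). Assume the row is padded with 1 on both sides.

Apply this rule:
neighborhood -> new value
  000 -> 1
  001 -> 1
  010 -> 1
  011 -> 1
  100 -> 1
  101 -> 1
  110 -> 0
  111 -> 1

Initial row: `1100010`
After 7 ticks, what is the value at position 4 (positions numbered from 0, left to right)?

1

1011111
0111111
1111111
1111111  (fixed point — unchanged through tick 7)
position 4 holds 1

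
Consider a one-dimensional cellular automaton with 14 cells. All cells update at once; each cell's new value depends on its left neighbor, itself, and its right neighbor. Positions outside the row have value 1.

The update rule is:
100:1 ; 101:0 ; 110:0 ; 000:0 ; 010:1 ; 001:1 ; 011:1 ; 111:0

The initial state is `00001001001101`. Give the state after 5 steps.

01000010110010

10011111111001
01110000000111
01001000001100
01111100011011
01000010110010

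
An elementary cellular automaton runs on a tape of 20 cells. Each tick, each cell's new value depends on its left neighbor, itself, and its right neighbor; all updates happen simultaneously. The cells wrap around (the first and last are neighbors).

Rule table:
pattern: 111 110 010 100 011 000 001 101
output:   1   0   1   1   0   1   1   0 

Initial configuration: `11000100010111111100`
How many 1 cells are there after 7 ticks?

00111111110011111011
11011111101101110000
00001111000000101111
11110110111111100110
01100000011111011000
10011111101110000111
01101111000101111011
count of 1: 13

13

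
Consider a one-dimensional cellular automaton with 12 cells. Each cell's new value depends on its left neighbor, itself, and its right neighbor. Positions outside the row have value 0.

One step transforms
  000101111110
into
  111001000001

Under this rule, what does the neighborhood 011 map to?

At position 5 the neighborhood is 011; the next row has 1 there.

1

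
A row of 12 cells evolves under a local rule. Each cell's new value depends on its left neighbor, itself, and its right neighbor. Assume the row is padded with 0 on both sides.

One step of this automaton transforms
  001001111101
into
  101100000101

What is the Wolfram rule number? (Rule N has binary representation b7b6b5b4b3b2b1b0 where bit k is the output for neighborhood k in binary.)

85

position 6: 111 → 0  (bit 7 = 0)
position 9: 110 → 1  (bit 6 = 1)
position 10: 101 → 0  (bit 5 = 0)
position 3: 100 → 1  (bit 4 = 1)
position 5: 011 → 0  (bit 3 = 0)
position 2: 010 → 1  (bit 2 = 1)
position 1: 001 → 0  (bit 1 = 0)
position 0: 000 → 1  (bit 0 = 1)
bits b7..b0 = 01010101 = 85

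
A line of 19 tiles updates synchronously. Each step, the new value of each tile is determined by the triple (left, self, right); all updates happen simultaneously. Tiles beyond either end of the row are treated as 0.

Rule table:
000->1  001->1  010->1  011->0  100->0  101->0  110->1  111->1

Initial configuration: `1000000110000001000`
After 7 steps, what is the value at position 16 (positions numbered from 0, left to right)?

0

1011111010111111011
1001111010011111001
1010111010101111011
1010011010100111001
1010101010101011011
1010101010101001001
1010101010101011011
position 16 holds 0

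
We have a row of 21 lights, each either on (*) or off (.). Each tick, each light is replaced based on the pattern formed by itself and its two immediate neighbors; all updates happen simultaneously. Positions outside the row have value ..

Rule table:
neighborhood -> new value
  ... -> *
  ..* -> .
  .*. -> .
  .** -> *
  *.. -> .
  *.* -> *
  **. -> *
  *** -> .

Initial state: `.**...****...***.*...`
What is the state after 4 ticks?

..***..**...****...**

.**.*.*..*.*.*.**..**
.***.*....*.*.***..**
.*.**..**..*.**.*..**
..***..**...****...**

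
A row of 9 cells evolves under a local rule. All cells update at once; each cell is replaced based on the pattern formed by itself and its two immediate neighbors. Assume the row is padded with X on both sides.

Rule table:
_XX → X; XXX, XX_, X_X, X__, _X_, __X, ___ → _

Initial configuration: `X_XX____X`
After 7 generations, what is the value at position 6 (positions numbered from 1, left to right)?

__X_____X
________X
________X  (fixed point — unchanged through generation 7)
position 6 holds _

_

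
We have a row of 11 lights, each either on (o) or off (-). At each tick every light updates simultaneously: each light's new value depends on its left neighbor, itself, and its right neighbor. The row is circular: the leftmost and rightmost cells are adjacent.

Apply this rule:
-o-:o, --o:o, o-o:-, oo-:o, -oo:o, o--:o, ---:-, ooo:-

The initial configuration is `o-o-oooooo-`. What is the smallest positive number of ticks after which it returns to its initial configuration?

3

tick 1: o-o-o----o-
tick 2: o-o-oo--oo-
tick 3: o-o-oooooo-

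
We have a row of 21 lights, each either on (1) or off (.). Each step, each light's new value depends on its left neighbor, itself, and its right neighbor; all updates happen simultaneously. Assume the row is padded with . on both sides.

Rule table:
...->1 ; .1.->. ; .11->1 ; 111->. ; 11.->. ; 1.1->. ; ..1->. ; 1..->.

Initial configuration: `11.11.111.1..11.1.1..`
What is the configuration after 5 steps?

1..1..1......1......1
........1111...1111..
1111111.1....1.1....1
1.........11.....11..
..1111111.1..111.1..1

..1111111.1..111.1..1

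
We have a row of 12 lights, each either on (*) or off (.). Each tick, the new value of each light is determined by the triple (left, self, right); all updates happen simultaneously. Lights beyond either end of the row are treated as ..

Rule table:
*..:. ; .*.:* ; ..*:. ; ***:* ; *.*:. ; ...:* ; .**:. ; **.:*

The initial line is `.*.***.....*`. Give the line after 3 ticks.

.*..**.***.*
.*...*..**.*
.*.*.*...*.*

.*.*.*...*.*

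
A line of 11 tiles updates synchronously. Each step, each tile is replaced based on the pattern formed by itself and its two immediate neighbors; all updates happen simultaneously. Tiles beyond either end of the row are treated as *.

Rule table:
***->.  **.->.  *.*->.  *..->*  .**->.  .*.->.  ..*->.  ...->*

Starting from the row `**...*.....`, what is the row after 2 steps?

*...*......

step 1: ..**..****.
step 2: *...*......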